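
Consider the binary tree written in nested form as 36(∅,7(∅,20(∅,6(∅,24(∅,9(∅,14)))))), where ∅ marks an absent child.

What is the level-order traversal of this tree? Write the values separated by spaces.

36 7 20 6 24 9 14

Level-order visits nodes level by level from the root, left to right within each level.
Level 0: 36
Level 1: 7
Level 2: 20
Level 3: 6
Level 4: 24
Level 5: 9
Level 6: 14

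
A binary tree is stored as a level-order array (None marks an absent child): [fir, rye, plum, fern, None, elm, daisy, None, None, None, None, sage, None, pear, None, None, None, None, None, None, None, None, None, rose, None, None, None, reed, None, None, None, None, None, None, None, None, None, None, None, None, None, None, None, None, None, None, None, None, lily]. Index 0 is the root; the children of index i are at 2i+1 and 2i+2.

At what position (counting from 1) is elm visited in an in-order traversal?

In-order visits the left subtree, then the node, then the right subtree.
At fir: go left to rye.
  At rye: go left to fern.
    fern is a leaf — visit fern.
  Visit rye.
  At rye: no right child.
Visit fir.
At fir: go right to plum.
  At plum: go left to elm.
    At elm: go left to sage.
      At sage: go left to rose.
        At rose: no left child.
        Visit rose.
        At rose: go right to lily.
          lily is a leaf — visit lily.
      Visit sage.
      At sage: no right child.
    Visit elm.
    At elm: no right child.
  Visit plum.
  At plum: go right to daisy.
    At daisy: go left to pear.
      At pear: go left to reed.
        reed is a leaf — visit reed.
      Visit pear.
      At pear: no right child.
    Visit daisy.
    At daisy: no right child.
Full in-order sequence: fern, rye, fir, rose, lily, sage, elm, plum, reed, pear, daisy.

7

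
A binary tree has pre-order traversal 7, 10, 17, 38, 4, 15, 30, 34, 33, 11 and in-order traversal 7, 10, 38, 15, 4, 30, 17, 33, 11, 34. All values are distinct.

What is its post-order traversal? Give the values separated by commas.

The first element of pre-order is the root; it splits in-order into left and right subtrees.
Root 7: left subtree has 0 nodes { }, right has 9 {10, 38, 15, 4, 30, 17, 33, 11, 34}.
  Root 10: left subtree has 0 nodes { }, right has 8 {38, 15, 4, 30, 17, 33, 11, 34}.
    Root 17: left subtree has 4 nodes {38, 15, 4, 30}, right has 3 {33, 11, 34}.
      Root 38: left subtree has 0 nodes { }, right has 3 {15, 4, 30}.
        Root 4: left subtree has 1 node {15}, right has 1 {30}.
      Root 34: left subtree has 2 nodes {33, 11}, right has 0 { }.
        Root 33: left subtree has 0 nodes { }, right has 1 {11}.

15, 30, 4, 38, 11, 33, 34, 17, 10, 7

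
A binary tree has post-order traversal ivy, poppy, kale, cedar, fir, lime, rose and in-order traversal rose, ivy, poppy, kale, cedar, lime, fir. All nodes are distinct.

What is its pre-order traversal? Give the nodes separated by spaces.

The last element of post-order is the root; it splits in-order into left and right subtrees.
Root rose: left subtree has 0 nodes { }, right has 6 {ivy, poppy, kale, cedar, lime, fir}.
  Root lime: left subtree has 4 nodes {ivy, poppy, kale, cedar}, right has 1 {fir}.
    Root cedar: left subtree has 3 nodes {ivy, poppy, kale}, right has 0 { }.
      Root kale: left subtree has 2 nodes {ivy, poppy}, right has 0 { }.
        Root poppy: left subtree has 1 node {ivy}, right has 0 { }.

rose lime cedar kale poppy ivy fir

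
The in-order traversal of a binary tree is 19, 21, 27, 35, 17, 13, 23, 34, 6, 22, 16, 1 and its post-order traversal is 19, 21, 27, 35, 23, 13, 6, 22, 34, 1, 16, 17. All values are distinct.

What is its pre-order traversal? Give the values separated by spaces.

17 35 27 21 19 16 34 13 23 22 6 1

The last element of post-order is the root; it splits in-order into left and right subtrees.
Root 17: left subtree has 4 nodes {19, 21, 27, 35}, right has 7 {13, 23, 34, 6, 22, 16, 1}.
  Root 35: left subtree has 3 nodes {19, 21, 27}, right has 0 { }.
    Root 27: left subtree has 2 nodes {19, 21}, right has 0 { }.
      Root 21: left subtree has 1 node {19}, right has 0 { }.
  Root 16: left subtree has 5 nodes {13, 23, 34, 6, 22}, right has 1 {1}.
    Root 34: left subtree has 2 nodes {13, 23}, right has 2 {6, 22}.
      Root 13: left subtree has 0 nodes { }, right has 1 {23}.
      Root 22: left subtree has 1 node {6}, right has 0 { }.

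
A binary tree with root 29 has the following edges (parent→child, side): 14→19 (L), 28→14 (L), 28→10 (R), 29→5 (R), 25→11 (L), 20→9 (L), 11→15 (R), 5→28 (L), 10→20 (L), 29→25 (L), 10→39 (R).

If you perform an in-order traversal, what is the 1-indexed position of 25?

In-order visits the left subtree, then the node, then the right subtree.
At 29: go left to 25.
  At 25: go left to 11.
    At 11: no left child.
    Visit 11.
    At 11: go right to 15.
      15 is a leaf — visit 15.
  Visit 25.
  At 25: no right child.
Visit 29.
At 29: go right to 5.
  At 5: go left to 28.
    At 28: go left to 14.
      At 14: go left to 19.
        19 is a leaf — visit 19.
      Visit 14.
      At 14: no right child.
    Visit 28.
    At 28: go right to 10.
      At 10: go left to 20.
        At 20: go left to 9.
          9 is a leaf — visit 9.
        Visit 20.
        At 20: no right child.
      Visit 10.
      At 10: go right to 39.
        39 is a leaf — visit 39.
  Visit 5.
  At 5: no right child.
Full in-order sequence: 11, 15, 25, 29, 19, 14, 28, 9, 20, 10, 39, 5.

3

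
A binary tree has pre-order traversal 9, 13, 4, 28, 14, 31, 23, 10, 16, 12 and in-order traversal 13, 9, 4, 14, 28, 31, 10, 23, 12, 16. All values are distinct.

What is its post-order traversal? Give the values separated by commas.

13, 14, 10, 12, 16, 23, 31, 28, 4, 9

The first element of pre-order is the root; it splits in-order into left and right subtrees.
Root 9: left subtree has 1 node {13}, right has 8 {4, 14, 28, 31, 10, 23, 12, 16}.
  Root 4: left subtree has 0 nodes { }, right has 7 {14, 28, 31, 10, 23, 12, 16}.
    Root 28: left subtree has 1 node {14}, right has 5 {31, 10, 23, 12, 16}.
      Root 31: left subtree has 0 nodes { }, right has 4 {10, 23, 12, 16}.
        Root 23: left subtree has 1 node {10}, right has 2 {12, 16}.
          Root 16: left subtree has 1 node {12}, right has 0 { }.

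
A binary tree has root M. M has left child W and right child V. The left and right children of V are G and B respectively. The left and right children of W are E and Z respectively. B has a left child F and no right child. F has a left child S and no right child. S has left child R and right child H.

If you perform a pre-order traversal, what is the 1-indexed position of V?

Pre-order visits the node, then its left subtree, then its right subtree.
Visit M.
At M: go left to W.
  Visit W.
  At W: go left to E.
    E is a leaf — visit E.
  At W: go right to Z.
    Z is a leaf — visit Z.
At M: go right to V.
  Visit V.
  At V: go left to G.
    G is a leaf — visit G.
  At V: go right to B.
    Visit B.
    At B: go left to F.
      Visit F.
      At F: go left to S.
        Visit S.
        At S: go left to R.
          R is a leaf — visit R.
        At S: go right to H.
          H is a leaf — visit H.
      At F: no right child.
    At B: no right child.
Full pre-order sequence: M, W, E, Z, V, G, B, F, S, R, H.

5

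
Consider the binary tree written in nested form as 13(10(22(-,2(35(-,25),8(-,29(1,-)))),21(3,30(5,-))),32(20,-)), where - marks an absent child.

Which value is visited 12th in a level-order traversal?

5

Level-order visits nodes level by level from the root, left to right within each level.
Level 0: 13
Level 1: 10, 32
Level 2: 22, 21, 20
Level 3: 2, 3, 30
Level 4: 35, 8, 5
Level 5: 25, 29
Level 6: 1
Full level-order sequence: 13, 10, 32, 22, 21, 20, 2, 3, 30, 35, 8, 5, 25, 29, 1.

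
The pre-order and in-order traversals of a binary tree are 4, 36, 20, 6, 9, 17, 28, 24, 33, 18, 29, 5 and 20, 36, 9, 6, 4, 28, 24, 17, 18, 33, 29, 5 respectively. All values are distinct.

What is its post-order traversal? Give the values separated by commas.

20, 9, 6, 36, 24, 28, 18, 5, 29, 33, 17, 4

The first element of pre-order is the root; it splits in-order into left and right subtrees.
Root 4: left subtree has 4 nodes {20, 36, 9, 6}, right has 7 {28, 24, 17, 18, 33, 29, 5}.
  Root 36: left subtree has 1 node {20}, right has 2 {9, 6}.
    Root 6: left subtree has 1 node {9}, right has 0 { }.
  Root 17: left subtree has 2 nodes {28, 24}, right has 4 {18, 33, 29, 5}.
    Root 28: left subtree has 0 nodes { }, right has 1 {24}.
    Root 33: left subtree has 1 node {18}, right has 2 {29, 5}.
      Root 29: left subtree has 0 nodes { }, right has 1 {5}.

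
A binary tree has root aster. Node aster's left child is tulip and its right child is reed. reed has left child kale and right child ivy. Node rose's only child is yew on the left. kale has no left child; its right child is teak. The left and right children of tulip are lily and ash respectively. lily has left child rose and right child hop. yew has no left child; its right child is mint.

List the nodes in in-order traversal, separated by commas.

yew, mint, rose, lily, hop, tulip, ash, aster, kale, teak, reed, ivy

In-order visits the left subtree, then the node, then the right subtree.
At aster: go left to tulip.
  At tulip: go left to lily.
    At lily: go left to rose.
      At rose: go left to yew.
        At yew: no left child.
        Visit yew.
        At yew: go right to mint.
          mint is a leaf — visit mint.
      Visit rose.
      At rose: no right child.
    Visit lily.
    At lily: go right to hop.
      hop is a leaf — visit hop.
  Visit tulip.
  At tulip: go right to ash.
    ash is a leaf — visit ash.
Visit aster.
At aster: go right to reed.
  At reed: go left to kale.
    At kale: no left child.
    Visit kale.
    At kale: go right to teak.
      teak is a leaf — visit teak.
  Visit reed.
  At reed: go right to ivy.
    ivy is a leaf — visit ivy.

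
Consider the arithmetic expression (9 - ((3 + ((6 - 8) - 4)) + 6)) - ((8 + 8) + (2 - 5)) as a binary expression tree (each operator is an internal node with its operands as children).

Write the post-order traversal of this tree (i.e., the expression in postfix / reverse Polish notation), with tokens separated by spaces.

9 3 6 8 - 4 - + 6 + - 8 8 + 2 5 - + -

Post-order on an expression tree gives postfix notation: for each operator, emit left operand, right operand, then the operator.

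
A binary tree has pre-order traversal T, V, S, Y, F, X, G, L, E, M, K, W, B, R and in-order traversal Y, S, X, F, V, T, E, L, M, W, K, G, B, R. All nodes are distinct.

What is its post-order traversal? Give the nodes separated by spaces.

The first element of pre-order is the root; it splits in-order into left and right subtrees.
Root T: left subtree has 5 nodes {Y, S, X, F, V}, right has 8 {E, L, M, W, K, G, B, R}.
  Root V: left subtree has 4 nodes {Y, S, X, F}, right has 0 { }.
    Root S: left subtree has 1 node {Y}, right has 2 {X, F}.
      Root F: left subtree has 1 node {X}, right has 0 { }.
  Root G: left subtree has 5 nodes {E, L, M, W, K}, right has 2 {B, R}.
    Root L: left subtree has 1 node {E}, right has 3 {M, W, K}.
      Root M: left subtree has 0 nodes { }, right has 2 {W, K}.
        Root K: left subtree has 1 node {W}, right has 0 { }.
    Root B: left subtree has 0 nodes { }, right has 1 {R}.

Y X F S V E W K M L R B G T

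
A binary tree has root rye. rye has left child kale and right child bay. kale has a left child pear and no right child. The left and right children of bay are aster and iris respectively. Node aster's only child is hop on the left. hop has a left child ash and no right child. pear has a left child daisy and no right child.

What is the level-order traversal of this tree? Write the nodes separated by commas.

Level-order visits nodes level by level from the root, left to right within each level.
Level 0: rye
Level 1: kale, bay
Level 2: pear, aster, iris
Level 3: daisy, hop
Level 4: ash

rye, kale, bay, pear, aster, iris, daisy, hop, ash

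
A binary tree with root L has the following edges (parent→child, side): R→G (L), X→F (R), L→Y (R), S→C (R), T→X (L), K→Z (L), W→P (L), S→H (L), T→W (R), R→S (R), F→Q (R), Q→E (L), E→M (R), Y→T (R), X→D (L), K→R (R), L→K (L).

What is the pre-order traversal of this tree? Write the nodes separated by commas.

L, K, Z, R, G, S, H, C, Y, T, X, D, F, Q, E, M, W, P

Pre-order visits the node, then its left subtree, then its right subtree.
Visit L.
At L: go left to K.
  Visit K.
  At K: go left to Z.
    Z is a leaf — visit Z.
  At K: go right to R.
    Visit R.
    At R: go left to G.
      G is a leaf — visit G.
    At R: go right to S.
      Visit S.
      At S: go left to H.
        H is a leaf — visit H.
      At S: go right to C.
        C is a leaf — visit C.
At L: go right to Y.
  Visit Y.
  At Y: no left child.
  At Y: go right to T.
    Visit T.
    At T: go left to X.
      Visit X.
      At X: go left to D.
        D is a leaf — visit D.
      At X: go right to F.
        Visit F.
        At F: no left child.
        At F: go right to Q.
          Visit Q.
          At Q: go left to E.
            Visit E.
            At E: no left child.
            At E: go right to M.
              M is a leaf — visit M.
          At Q: no right child.
    At T: go right to W.
      Visit W.
      At W: go left to P.
        P is a leaf — visit P.
      At W: no right child.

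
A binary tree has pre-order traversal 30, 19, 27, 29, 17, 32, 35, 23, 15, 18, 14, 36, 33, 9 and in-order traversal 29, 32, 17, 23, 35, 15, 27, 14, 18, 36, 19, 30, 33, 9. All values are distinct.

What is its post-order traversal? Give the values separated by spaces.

32 23 15 35 17 29 14 36 18 27 19 9 33 30

The first element of pre-order is the root; it splits in-order into left and right subtrees.
Root 30: left subtree has 11 nodes {29, 32, 17, 23, 35, 15, 27, 14, 18, 36, 19}, right has 2 {33, 9}.
  Root 19: left subtree has 10 nodes {29, 32, 17, 23, 35, 15, 27, 14, 18, 36}, right has 0 { }.
    Root 27: left subtree has 6 nodes {29, 32, 17, 23, 35, 15}, right has 3 {14, 18, 36}.
      Root 29: left subtree has 0 nodes { }, right has 5 {32, 17, 23, 35, 15}.
        Root 17: left subtree has 1 node {32}, right has 3 {23, 35, 15}.
          Root 35: left subtree has 1 node {23}, right has 1 {15}.
      Root 18: left subtree has 1 node {14}, right has 1 {36}.
  Root 33: left subtree has 0 nodes { }, right has 1 {9}.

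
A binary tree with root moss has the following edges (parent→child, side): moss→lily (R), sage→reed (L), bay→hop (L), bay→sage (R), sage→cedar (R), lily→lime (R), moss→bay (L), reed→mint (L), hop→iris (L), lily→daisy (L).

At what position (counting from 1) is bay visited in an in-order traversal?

In-order visits the left subtree, then the node, then the right subtree.
At moss: go left to bay.
  At bay: go left to hop.
    At hop: go left to iris.
      iris is a leaf — visit iris.
    Visit hop.
    At hop: no right child.
  Visit bay.
  At bay: go right to sage.
    At sage: go left to reed.
      At reed: go left to mint.
        mint is a leaf — visit mint.
      Visit reed.
      At reed: no right child.
    Visit sage.
    At sage: go right to cedar.
      cedar is a leaf — visit cedar.
Visit moss.
At moss: go right to lily.
  At lily: go left to daisy.
    daisy is a leaf — visit daisy.
  Visit lily.
  At lily: go right to lime.
    lime is a leaf — visit lime.
Full in-order sequence: iris, hop, bay, mint, reed, sage, cedar, moss, daisy, lily, lime.

3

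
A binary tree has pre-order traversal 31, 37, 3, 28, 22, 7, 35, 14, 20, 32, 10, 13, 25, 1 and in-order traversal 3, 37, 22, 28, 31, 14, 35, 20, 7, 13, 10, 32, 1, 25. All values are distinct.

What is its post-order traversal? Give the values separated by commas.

The first element of pre-order is the root; it splits in-order into left and right subtrees.
Root 31: left subtree has 4 nodes {3, 37, 22, 28}, right has 9 {14, 35, 20, 7, 13, 10, 32, 1, 25}.
  Root 37: left subtree has 1 node {3}, right has 2 {22, 28}.
    Root 28: left subtree has 1 node {22}, right has 0 { }.
  Root 7: left subtree has 3 nodes {14, 35, 20}, right has 5 {13, 10, 32, 1, 25}.
    Root 35: left subtree has 1 node {14}, right has 1 {20}.
    Root 32: left subtree has 2 nodes {13, 10}, right has 2 {1, 25}.
      Root 10: left subtree has 1 node {13}, right has 0 { }.
      Root 25: left subtree has 1 node {1}, right has 0 { }.

3, 22, 28, 37, 14, 20, 35, 13, 10, 1, 25, 32, 7, 31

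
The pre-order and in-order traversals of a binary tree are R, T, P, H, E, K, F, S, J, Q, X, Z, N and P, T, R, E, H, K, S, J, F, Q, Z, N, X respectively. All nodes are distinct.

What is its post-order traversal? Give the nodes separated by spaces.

P T E J S N Z X Q F K H R

The first element of pre-order is the root; it splits in-order into left and right subtrees.
Root R: left subtree has 2 nodes {P, T}, right has 10 {E, H, K, S, J, F, Q, Z, N, X}.
  Root T: left subtree has 1 node {P}, right has 0 { }.
  Root H: left subtree has 1 node {E}, right has 8 {K, S, J, F, Q, Z, N, X}.
    Root K: left subtree has 0 nodes { }, right has 7 {S, J, F, Q, Z, N, X}.
      Root F: left subtree has 2 nodes {S, J}, right has 4 {Q, Z, N, X}.
        Root S: left subtree has 0 nodes { }, right has 1 {J}.
        Root Q: left subtree has 0 nodes { }, right has 3 {Z, N, X}.
          Root X: left subtree has 2 nodes {Z, N}, right has 0 { }.
            Root Z: left subtree has 0 nodes { }, right has 1 {N}.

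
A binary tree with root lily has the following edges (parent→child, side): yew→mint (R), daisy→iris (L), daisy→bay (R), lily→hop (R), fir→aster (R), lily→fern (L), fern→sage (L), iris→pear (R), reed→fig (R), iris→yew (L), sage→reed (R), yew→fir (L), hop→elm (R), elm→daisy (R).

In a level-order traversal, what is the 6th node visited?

Level-order visits nodes level by level from the root, left to right within each level.
Level 0: lily
Level 1: fern, hop
Level 2: sage, elm
Level 3: reed, daisy
Level 4: fig, iris, bay
Level 5: yew, pear
Level 6: fir, mint
Level 7: aster
Full level-order sequence: lily, fern, hop, sage, elm, reed, daisy, fig, iris, bay, yew, pear, fir, mint, aster.

reed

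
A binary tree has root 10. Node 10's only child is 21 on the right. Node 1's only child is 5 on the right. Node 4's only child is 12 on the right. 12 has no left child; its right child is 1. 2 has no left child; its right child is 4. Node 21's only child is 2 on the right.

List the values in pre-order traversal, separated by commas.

10, 21, 2, 4, 12, 1, 5

Pre-order visits the node, then its left subtree, then its right subtree.
Visit 10.
At 10: no left child.
At 10: go right to 21.
  Visit 21.
  At 21: no left child.
  At 21: go right to 2.
    Visit 2.
    At 2: no left child.
    At 2: go right to 4.
      Visit 4.
      At 4: no left child.
      At 4: go right to 12.
        Visit 12.
        At 12: no left child.
        At 12: go right to 1.
          Visit 1.
          At 1: no left child.
          At 1: go right to 5.
            5 is a leaf — visit 5.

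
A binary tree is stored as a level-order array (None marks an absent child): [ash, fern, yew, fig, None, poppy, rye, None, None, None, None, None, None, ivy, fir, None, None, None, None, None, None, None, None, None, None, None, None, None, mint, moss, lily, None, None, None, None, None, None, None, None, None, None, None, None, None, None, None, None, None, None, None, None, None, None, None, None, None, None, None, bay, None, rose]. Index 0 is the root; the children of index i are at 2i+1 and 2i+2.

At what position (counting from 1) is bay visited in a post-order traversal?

Post-order visits the left subtree, then the right subtree, then the node.
At ash: go left to fern.
  At fern: go left to fig.
    fig is a leaf — visit fig.
  At fern: no right child.
  Visit fern.
At ash: go right to yew.
  At yew: go left to poppy.
    poppy is a leaf — visit poppy.
  At yew: go right to rye.
    At rye: go left to ivy.
      At ivy: no left child.
      At ivy: go right to mint.
        At mint: no left child.
        At mint: go right to bay.
          bay is a leaf — visit bay.
        Visit mint.
      Visit ivy.
    At rye: go right to fir.
      At fir: go left to moss.
        At moss: no left child.
        At moss: go right to rose.
          rose is a leaf — visit rose.
        Visit moss.
      At fir: go right to lily.
        lily is a leaf — visit lily.
      Visit fir.
    Visit rye.
  Visit yew.
Visit ash.
Full post-order sequence: fig, fern, poppy, bay, mint, ivy, rose, moss, lily, fir, rye, yew, ash.

4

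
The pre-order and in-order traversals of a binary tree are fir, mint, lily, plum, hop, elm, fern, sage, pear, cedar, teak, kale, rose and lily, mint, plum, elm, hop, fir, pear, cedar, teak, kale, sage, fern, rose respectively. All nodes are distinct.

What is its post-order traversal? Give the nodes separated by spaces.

The first element of pre-order is the root; it splits in-order into left and right subtrees.
Root fir: left subtree has 5 nodes {lily, mint, plum, elm, hop}, right has 7 {pear, cedar, teak, kale, sage, fern, rose}.
  Root mint: left subtree has 1 node {lily}, right has 3 {plum, elm, hop}.
    Root plum: left subtree has 0 nodes { }, right has 2 {elm, hop}.
      Root hop: left subtree has 1 node {elm}, right has 0 { }.
  Root fern: left subtree has 5 nodes {pear, cedar, teak, kale, sage}, right has 1 {rose}.
    Root sage: left subtree has 4 nodes {pear, cedar, teak, kale}, right has 0 { }.
      Root pear: left subtree has 0 nodes { }, right has 3 {cedar, teak, kale}.
        Root cedar: left subtree has 0 nodes { }, right has 2 {teak, kale}.
          Root teak: left subtree has 0 nodes { }, right has 1 {kale}.

lily elm hop plum mint kale teak cedar pear sage rose fern fir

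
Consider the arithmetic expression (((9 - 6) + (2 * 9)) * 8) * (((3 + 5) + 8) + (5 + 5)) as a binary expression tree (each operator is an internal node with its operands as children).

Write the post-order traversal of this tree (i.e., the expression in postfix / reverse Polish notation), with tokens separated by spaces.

Post-order on an expression tree gives postfix notation: for each operator, emit left operand, right operand, then the operator.

9 6 - 2 9 * + 8 * 3 5 + 8 + 5 5 + + *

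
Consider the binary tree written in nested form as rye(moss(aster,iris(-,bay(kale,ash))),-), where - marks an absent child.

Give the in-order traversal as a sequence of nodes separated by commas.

aster, moss, iris, kale, bay, ash, rye

In-order visits the left subtree, then the node, then the right subtree.
At rye: go left to moss.
  At moss: go left to aster.
    aster is a leaf — visit aster.
  Visit moss.
  At moss: go right to iris.
    At iris: no left child.
    Visit iris.
    At iris: go right to bay.
      At bay: go left to kale.
        kale is a leaf — visit kale.
      Visit bay.
      At bay: go right to ash.
        ash is a leaf — visit ash.
Visit rye.
At rye: no right child.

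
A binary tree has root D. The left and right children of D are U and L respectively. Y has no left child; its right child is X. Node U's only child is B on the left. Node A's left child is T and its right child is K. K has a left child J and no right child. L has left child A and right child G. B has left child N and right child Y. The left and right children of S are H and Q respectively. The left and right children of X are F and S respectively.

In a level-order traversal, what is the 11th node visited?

Level-order visits nodes level by level from the root, left to right within each level.
Level 0: D
Level 1: U, L
Level 2: B, A, G
Level 3: N, Y, T, K
Level 4: X, J
Level 5: F, S
Level 6: H, Q
Full level-order sequence: D, U, L, B, A, G, N, Y, T, K, X, J, F, S, H, Q.

X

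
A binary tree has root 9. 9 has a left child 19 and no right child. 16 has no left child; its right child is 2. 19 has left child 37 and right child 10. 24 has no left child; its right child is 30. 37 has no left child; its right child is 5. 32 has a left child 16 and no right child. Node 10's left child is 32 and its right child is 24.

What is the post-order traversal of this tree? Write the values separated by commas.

5, 37, 2, 16, 32, 30, 24, 10, 19, 9

Post-order visits the left subtree, then the right subtree, then the node.
At 9: go left to 19.
  At 19: go left to 37.
    At 37: no left child.
    At 37: go right to 5.
      5 is a leaf — visit 5.
    Visit 37.
  At 19: go right to 10.
    At 10: go left to 32.
      At 32: go left to 16.
        At 16: no left child.
        At 16: go right to 2.
          2 is a leaf — visit 2.
        Visit 16.
      At 32: no right child.
      Visit 32.
    At 10: go right to 24.
      At 24: no left child.
      At 24: go right to 30.
        30 is a leaf — visit 30.
      Visit 24.
    Visit 10.
  Visit 19.
At 9: no right child.
Visit 9.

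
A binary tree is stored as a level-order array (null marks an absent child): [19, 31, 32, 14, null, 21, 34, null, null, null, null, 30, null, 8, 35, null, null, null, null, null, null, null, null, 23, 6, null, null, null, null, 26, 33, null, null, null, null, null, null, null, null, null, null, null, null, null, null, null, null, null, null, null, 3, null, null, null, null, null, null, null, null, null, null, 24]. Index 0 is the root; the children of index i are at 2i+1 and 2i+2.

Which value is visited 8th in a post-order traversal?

Post-order visits the left subtree, then the right subtree, then the node.
At 19: go left to 31.
  At 31: go left to 14.
    14 is a leaf — visit 14.
  At 31: no right child.
  Visit 31.
At 19: go right to 32.
  At 32: go left to 21.
    At 21: go left to 30.
      At 30: go left to 23.
        23 is a leaf — visit 23.
      At 30: go right to 6.
        At 6: no left child.
        At 6: go right to 3.
          3 is a leaf — visit 3.
        Visit 6.
      Visit 30.
    At 21: no right child.
    Visit 21.
  At 32: go right to 34.
    At 34: go left to 8.
      8 is a leaf — visit 8.
    At 34: go right to 35.
      At 35: go left to 26.
        26 is a leaf — visit 26.
      At 35: go right to 33.
        At 33: go left to 24.
          24 is a leaf — visit 24.
        At 33: no right child.
        Visit 33.
      Visit 35.
    Visit 34.
  Visit 32.
Visit 19.
Full post-order sequence: 14, 31, 23, 3, 6, 30, 21, 8, 26, 24, 33, 35, 34, 32, 19.

8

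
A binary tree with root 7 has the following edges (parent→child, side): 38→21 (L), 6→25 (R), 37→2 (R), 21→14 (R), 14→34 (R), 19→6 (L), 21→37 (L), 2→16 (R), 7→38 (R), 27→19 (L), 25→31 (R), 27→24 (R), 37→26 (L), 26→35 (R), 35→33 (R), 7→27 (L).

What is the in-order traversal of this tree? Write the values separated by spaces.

In-order visits the left subtree, then the node, then the right subtree.
At 7: go left to 27.
  At 27: go left to 19.
    At 19: go left to 6.
      At 6: no left child.
      Visit 6.
      At 6: go right to 25.
        At 25: no left child.
        Visit 25.
        At 25: go right to 31.
          31 is a leaf — visit 31.
    Visit 19.
    At 19: no right child.
  Visit 27.
  At 27: go right to 24.
    24 is a leaf — visit 24.
Visit 7.
At 7: go right to 38.
  At 38: go left to 21.
    At 21: go left to 37.
      At 37: go left to 26.
        At 26: no left child.
        Visit 26.
        At 26: go right to 35.
          At 35: no left child.
          Visit 35.
          At 35: go right to 33.
            33 is a leaf — visit 33.
      Visit 37.
      At 37: go right to 2.
        At 2: no left child.
        Visit 2.
        At 2: go right to 16.
          16 is a leaf — visit 16.
    Visit 21.
    At 21: go right to 14.
      At 14: no left child.
      Visit 14.
      At 14: go right to 34.
        34 is a leaf — visit 34.
  Visit 38.
  At 38: no right child.

6 25 31 19 27 24 7 26 35 33 37 2 16 21 14 34 38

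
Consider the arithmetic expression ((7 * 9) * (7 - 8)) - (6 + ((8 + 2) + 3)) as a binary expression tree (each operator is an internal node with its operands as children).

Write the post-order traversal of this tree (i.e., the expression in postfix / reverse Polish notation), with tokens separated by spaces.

Post-order on an expression tree gives postfix notation: for each operator, emit left operand, right operand, then the operator.

7 9 * 7 8 - * 6 8 2 + 3 + + -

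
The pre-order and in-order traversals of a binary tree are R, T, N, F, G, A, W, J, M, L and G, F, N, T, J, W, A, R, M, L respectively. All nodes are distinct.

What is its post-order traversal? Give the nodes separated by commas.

The first element of pre-order is the root; it splits in-order into left and right subtrees.
Root R: left subtree has 7 nodes {G, F, N, T, J, W, A}, right has 2 {M, L}.
  Root T: left subtree has 3 nodes {G, F, N}, right has 3 {J, W, A}.
    Root N: left subtree has 2 nodes {G, F}, right has 0 { }.
      Root F: left subtree has 1 node {G}, right has 0 { }.
    Root A: left subtree has 2 nodes {J, W}, right has 0 { }.
      Root W: left subtree has 1 node {J}, right has 0 { }.
  Root M: left subtree has 0 nodes { }, right has 1 {L}.

G, F, N, J, W, A, T, L, M, R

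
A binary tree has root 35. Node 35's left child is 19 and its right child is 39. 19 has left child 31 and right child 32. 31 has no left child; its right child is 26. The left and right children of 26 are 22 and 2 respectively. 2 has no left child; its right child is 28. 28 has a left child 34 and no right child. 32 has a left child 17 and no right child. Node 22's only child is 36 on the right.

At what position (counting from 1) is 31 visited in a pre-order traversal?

Pre-order visits the node, then its left subtree, then its right subtree.
Visit 35.
At 35: go left to 19.
  Visit 19.
  At 19: go left to 31.
    Visit 31.
    At 31: no left child.
    At 31: go right to 26.
      Visit 26.
      At 26: go left to 22.
        Visit 22.
        At 22: no left child.
        At 22: go right to 36.
          36 is a leaf — visit 36.
      At 26: go right to 2.
        Visit 2.
        At 2: no left child.
        At 2: go right to 28.
          Visit 28.
          At 28: go left to 34.
            34 is a leaf — visit 34.
          At 28: no right child.
  At 19: go right to 32.
    Visit 32.
    At 32: go left to 17.
      17 is a leaf — visit 17.
    At 32: no right child.
At 35: go right to 39.
  39 is a leaf — visit 39.
Full pre-order sequence: 35, 19, 31, 26, 22, 36, 2, 28, 34, 32, 17, 39.

3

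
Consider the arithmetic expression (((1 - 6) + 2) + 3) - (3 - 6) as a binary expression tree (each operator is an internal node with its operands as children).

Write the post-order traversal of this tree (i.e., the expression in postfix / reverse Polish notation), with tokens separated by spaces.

1 6 - 2 + 3 + 3 6 - -

Post-order on an expression tree gives postfix notation: for each operator, emit left operand, right operand, then the operator.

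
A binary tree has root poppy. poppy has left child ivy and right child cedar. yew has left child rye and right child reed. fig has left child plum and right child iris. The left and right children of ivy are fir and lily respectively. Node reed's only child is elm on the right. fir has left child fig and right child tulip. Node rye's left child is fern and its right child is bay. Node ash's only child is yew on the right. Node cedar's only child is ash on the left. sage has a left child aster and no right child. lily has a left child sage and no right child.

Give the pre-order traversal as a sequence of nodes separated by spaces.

poppy ivy fir fig plum iris tulip lily sage aster cedar ash yew rye fern bay reed elm

Pre-order visits the node, then its left subtree, then its right subtree.
Visit poppy.
At poppy: go left to ivy.
  Visit ivy.
  At ivy: go left to fir.
    Visit fir.
    At fir: go left to fig.
      Visit fig.
      At fig: go left to plum.
        plum is a leaf — visit plum.
      At fig: go right to iris.
        iris is a leaf — visit iris.
    At fir: go right to tulip.
      tulip is a leaf — visit tulip.
  At ivy: go right to lily.
    Visit lily.
    At lily: go left to sage.
      Visit sage.
      At sage: go left to aster.
        aster is a leaf — visit aster.
      At sage: no right child.
    At lily: no right child.
At poppy: go right to cedar.
  Visit cedar.
  At cedar: go left to ash.
    Visit ash.
    At ash: no left child.
    At ash: go right to yew.
      Visit yew.
      At yew: go left to rye.
        Visit rye.
        At rye: go left to fern.
          fern is a leaf — visit fern.
        At rye: go right to bay.
          bay is a leaf — visit bay.
      At yew: go right to reed.
        Visit reed.
        At reed: no left child.
        At reed: go right to elm.
          elm is a leaf — visit elm.
  At cedar: no right child.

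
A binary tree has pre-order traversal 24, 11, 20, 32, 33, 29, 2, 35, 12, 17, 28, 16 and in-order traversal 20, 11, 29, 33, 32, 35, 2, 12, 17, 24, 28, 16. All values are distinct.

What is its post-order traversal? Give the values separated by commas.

20, 29, 33, 35, 17, 12, 2, 32, 11, 16, 28, 24

The first element of pre-order is the root; it splits in-order into left and right subtrees.
Root 24: left subtree has 9 nodes {20, 11, 29, 33, 32, 35, 2, 12, 17}, right has 2 {28, 16}.
  Root 11: left subtree has 1 node {20}, right has 7 {29, 33, 32, 35, 2, 12, 17}.
    Root 32: left subtree has 2 nodes {29, 33}, right has 4 {35, 2, 12, 17}.
      Root 33: left subtree has 1 node {29}, right has 0 { }.
      Root 2: left subtree has 1 node {35}, right has 2 {12, 17}.
        Root 12: left subtree has 0 nodes { }, right has 1 {17}.
  Root 28: left subtree has 0 nodes { }, right has 1 {16}.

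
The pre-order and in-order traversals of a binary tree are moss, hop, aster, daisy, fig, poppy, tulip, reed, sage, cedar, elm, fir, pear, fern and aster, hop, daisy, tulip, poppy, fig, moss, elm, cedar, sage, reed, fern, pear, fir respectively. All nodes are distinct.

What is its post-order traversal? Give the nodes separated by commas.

aster, tulip, poppy, fig, daisy, hop, elm, cedar, sage, fern, pear, fir, reed, moss

The first element of pre-order is the root; it splits in-order into left and right subtrees.
Root moss: left subtree has 6 nodes {aster, hop, daisy, tulip, poppy, fig}, right has 7 {elm, cedar, sage, reed, fern, pear, fir}.
  Root hop: left subtree has 1 node {aster}, right has 4 {daisy, tulip, poppy, fig}.
    Root daisy: left subtree has 0 nodes { }, right has 3 {tulip, poppy, fig}.
      Root fig: left subtree has 2 nodes {tulip, poppy}, right has 0 { }.
        Root poppy: left subtree has 1 node {tulip}, right has 0 { }.
  Root reed: left subtree has 3 nodes {elm, cedar, sage}, right has 3 {fern, pear, fir}.
    Root sage: left subtree has 2 nodes {elm, cedar}, right has 0 { }.
      Root cedar: left subtree has 1 node {elm}, right has 0 { }.
    Root fir: left subtree has 2 nodes {fern, pear}, right has 0 { }.
      Root pear: left subtree has 1 node {fern}, right has 0 { }.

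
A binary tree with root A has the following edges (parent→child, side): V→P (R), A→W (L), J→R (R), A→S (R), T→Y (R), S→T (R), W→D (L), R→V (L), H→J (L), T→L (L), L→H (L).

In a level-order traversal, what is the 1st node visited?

A

Level-order visits nodes level by level from the root, left to right within each level.
Level 0: A
Level 1: W, S
Level 2: D, T
Level 3: L, Y
Level 4: H
Level 5: J
Level 6: R
Level 7: V
Level 8: P
Full level-order sequence: A, W, S, D, T, L, Y, H, J, R, V, P.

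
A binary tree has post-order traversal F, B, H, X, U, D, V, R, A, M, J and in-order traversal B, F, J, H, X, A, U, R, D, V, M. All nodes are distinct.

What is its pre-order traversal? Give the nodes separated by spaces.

J B F M A X H R U V D

The last element of post-order is the root; it splits in-order into left and right subtrees.
Root J: left subtree has 2 nodes {B, F}, right has 8 {H, X, A, U, R, D, V, M}.
  Root B: left subtree has 0 nodes { }, right has 1 {F}.
  Root M: left subtree has 7 nodes {H, X, A, U, R, D, V}, right has 0 { }.
    Root A: left subtree has 2 nodes {H, X}, right has 4 {U, R, D, V}.
      Root X: left subtree has 1 node {H}, right has 0 { }.
      Root R: left subtree has 1 node {U}, right has 2 {D, V}.
        Root V: left subtree has 1 node {D}, right has 0 { }.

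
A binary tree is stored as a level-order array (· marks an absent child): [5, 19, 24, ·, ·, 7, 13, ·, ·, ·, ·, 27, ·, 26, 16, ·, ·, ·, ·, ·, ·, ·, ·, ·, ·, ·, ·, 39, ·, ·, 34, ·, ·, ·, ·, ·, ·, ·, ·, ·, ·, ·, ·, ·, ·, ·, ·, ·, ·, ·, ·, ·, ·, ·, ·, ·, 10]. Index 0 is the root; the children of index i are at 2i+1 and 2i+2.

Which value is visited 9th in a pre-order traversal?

Pre-order visits the node, then its left subtree, then its right subtree.
Visit 5.
At 5: go left to 19.
  19 is a leaf — visit 19.
At 5: go right to 24.
  Visit 24.
  At 24: go left to 7.
    Visit 7.
    At 7: go left to 27.
      27 is a leaf — visit 27.
    At 7: no right child.
  At 24: go right to 13.
    Visit 13.
    At 13: go left to 26.
      Visit 26.
      At 26: go left to 39.
        Visit 39.
        At 39: no left child.
        At 39: go right to 10.
          10 is a leaf — visit 10.
      At 26: no right child.
    At 13: go right to 16.
      Visit 16.
      At 16: no left child.
      At 16: go right to 34.
        34 is a leaf — visit 34.
Full pre-order sequence: 5, 19, 24, 7, 27, 13, 26, 39, 10, 16, 34.

10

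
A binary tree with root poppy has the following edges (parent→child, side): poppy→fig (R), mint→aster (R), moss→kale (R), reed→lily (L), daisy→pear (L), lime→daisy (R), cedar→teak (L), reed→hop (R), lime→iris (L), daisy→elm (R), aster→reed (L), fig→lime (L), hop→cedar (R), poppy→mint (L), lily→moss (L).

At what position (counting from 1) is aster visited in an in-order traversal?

9

In-order visits the left subtree, then the node, then the right subtree.
At poppy: go left to mint.
  At mint: no left child.
  Visit mint.
  At mint: go right to aster.
    At aster: go left to reed.
      At reed: go left to lily.
        At lily: go left to moss.
          At moss: no left child.
          Visit moss.
          At moss: go right to kale.
            kale is a leaf — visit kale.
        Visit lily.
        At lily: no right child.
      Visit reed.
      At reed: go right to hop.
        At hop: no left child.
        Visit hop.
        At hop: go right to cedar.
          At cedar: go left to teak.
            teak is a leaf — visit teak.
          Visit cedar.
          At cedar: no right child.
    Visit aster.
    At aster: no right child.
Visit poppy.
At poppy: go right to fig.
  At fig: go left to lime.
    At lime: go left to iris.
      iris is a leaf — visit iris.
    Visit lime.
    At lime: go right to daisy.
      At daisy: go left to pear.
        pear is a leaf — visit pear.
      Visit daisy.
      At daisy: go right to elm.
        elm is a leaf — visit elm.
  Visit fig.
  At fig: no right child.
Full in-order sequence: mint, moss, kale, lily, reed, hop, teak, cedar, aster, poppy, iris, lime, pear, daisy, elm, fig.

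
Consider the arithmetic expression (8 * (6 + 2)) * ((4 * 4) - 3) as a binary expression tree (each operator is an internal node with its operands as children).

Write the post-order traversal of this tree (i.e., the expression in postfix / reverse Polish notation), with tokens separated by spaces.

Post-order on an expression tree gives postfix notation: for each operator, emit left operand, right operand, then the operator.

8 6 2 + * 4 4 * 3 - *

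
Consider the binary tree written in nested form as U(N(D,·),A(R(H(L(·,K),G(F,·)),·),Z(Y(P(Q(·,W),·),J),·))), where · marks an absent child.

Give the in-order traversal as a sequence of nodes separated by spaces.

In-order visits the left subtree, then the node, then the right subtree.
At U: go left to N.
  At N: go left to D.
    D is a leaf — visit D.
  Visit N.
  At N: no right child.
Visit U.
At U: go right to A.
  At A: go left to R.
    At R: go left to H.
      At H: go left to L.
        At L: no left child.
        Visit L.
        At L: go right to K.
          K is a leaf — visit K.
      Visit H.
      At H: go right to G.
        At G: go left to F.
          F is a leaf — visit F.
        Visit G.
        At G: no right child.
    Visit R.
    At R: no right child.
  Visit A.
  At A: go right to Z.
    At Z: go left to Y.
      At Y: go left to P.
        At P: go left to Q.
          At Q: no left child.
          Visit Q.
          At Q: go right to W.
            W is a leaf — visit W.
        Visit P.
        At P: no right child.
      Visit Y.
      At Y: go right to J.
        J is a leaf — visit J.
    Visit Z.
    At Z: no right child.

D N U L K H F G R A Q W P Y J Z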